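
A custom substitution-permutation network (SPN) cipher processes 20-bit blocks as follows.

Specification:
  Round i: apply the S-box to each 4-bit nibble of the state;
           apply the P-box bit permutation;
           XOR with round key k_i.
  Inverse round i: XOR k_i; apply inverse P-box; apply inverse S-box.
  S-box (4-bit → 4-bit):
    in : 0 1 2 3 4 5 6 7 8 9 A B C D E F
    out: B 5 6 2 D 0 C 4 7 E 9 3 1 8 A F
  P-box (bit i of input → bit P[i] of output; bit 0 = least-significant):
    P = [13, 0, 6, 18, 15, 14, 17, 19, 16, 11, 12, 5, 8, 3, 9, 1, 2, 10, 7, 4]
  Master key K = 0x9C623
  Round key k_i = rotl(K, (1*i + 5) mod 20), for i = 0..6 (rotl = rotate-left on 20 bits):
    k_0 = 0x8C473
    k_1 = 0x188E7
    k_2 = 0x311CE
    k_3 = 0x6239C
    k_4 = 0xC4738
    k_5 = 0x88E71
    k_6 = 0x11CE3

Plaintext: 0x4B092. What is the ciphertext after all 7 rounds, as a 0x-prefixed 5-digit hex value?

0x034CF

s_0 = plaintext = 0x4B092
s_1 = Round(s_0, k_0) = 0x38D8E
s_2 = Round(s_1, k_1) = 0x74FCE
s_3 = Round(s_2, k_2) = 0x68A6D
s_4 = Round(s_3, k_3) = 0x92024
s_5 = Round(s_4, k_4) = 0xB29C0
s_6 = Round(s_5, k_5) = 0xC305C
s_7 = Round(s_6, k_6) = 0x034CF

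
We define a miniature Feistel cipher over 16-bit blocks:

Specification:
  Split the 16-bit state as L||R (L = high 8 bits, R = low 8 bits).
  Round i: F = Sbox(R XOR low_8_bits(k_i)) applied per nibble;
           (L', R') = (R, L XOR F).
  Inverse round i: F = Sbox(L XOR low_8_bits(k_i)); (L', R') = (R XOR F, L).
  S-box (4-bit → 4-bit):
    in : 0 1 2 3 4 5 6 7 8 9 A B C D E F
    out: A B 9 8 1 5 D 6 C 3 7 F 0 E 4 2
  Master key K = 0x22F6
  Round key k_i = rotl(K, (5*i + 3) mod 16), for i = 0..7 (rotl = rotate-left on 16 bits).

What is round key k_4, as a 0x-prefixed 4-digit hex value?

K = 0x22F6
k_0 = rotl(K, (5*0+3) mod 16) = rotl(K, 3) = 0x17B1
k_1 = rotl(K, (5*1+3) mod 16) = rotl(K, 8) = 0xF622
k_2 = rotl(K, (5*2+3) mod 16) = rotl(K, 13) = 0xC45E
k_3 = rotl(K, (5*3+3) mod 16) = rotl(K, 2) = 0x8BD8
k_4 = rotl(K, (5*4+3) mod 16) = rotl(K, 7) = 0x7B11

0x7B11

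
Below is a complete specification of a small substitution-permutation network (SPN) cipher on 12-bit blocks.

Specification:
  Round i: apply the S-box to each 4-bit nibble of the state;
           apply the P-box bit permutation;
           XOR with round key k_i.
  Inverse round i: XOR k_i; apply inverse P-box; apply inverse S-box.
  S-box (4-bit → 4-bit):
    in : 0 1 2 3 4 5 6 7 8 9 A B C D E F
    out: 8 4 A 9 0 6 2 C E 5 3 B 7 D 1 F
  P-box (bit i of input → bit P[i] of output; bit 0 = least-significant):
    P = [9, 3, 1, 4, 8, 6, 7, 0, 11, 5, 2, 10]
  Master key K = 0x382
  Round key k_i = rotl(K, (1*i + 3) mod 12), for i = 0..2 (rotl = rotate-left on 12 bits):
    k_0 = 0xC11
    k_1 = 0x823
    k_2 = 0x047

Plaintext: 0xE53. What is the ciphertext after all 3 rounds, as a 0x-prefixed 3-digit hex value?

0x981

s_0 = plaintext = 0xE53
s_1 = Round(s_0, k_0) = 0x6C1
s_2 = Round(s_1, k_1) = 0x9C1
s_3 = Round(s_2, k_2) = 0x981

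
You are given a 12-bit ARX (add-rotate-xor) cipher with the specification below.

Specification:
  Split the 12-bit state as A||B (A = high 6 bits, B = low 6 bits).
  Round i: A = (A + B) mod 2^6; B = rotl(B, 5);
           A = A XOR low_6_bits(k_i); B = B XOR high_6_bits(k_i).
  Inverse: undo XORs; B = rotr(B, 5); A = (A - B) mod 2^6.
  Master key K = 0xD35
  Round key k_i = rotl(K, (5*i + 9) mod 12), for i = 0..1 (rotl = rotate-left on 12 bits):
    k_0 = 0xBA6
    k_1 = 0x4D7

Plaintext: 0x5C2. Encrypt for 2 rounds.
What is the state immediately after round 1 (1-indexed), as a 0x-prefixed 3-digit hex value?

0xFEF

s_0 = plaintext = 0x5C2
s_1 = Round(s_0, k_0) = 0xFEF
s_2 = Round(s_1, k_1) = 0xE64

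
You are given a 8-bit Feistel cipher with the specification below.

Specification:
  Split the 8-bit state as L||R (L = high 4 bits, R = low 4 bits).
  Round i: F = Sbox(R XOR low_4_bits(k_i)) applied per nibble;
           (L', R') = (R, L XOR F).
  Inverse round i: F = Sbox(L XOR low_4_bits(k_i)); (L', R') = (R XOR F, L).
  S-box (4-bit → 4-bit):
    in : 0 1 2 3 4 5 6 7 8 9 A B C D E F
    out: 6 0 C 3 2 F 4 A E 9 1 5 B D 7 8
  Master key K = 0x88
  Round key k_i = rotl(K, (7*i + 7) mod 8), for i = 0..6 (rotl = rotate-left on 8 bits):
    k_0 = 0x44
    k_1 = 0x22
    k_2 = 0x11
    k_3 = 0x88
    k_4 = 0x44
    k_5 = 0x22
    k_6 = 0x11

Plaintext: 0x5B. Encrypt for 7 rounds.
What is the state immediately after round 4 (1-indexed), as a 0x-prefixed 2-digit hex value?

0x1A

s_0 = plaintext = 0x5B
s_1 = Round(s_0, k_0) = 0xBD
s_2 = Round(s_1, k_1) = 0xD3
s_3 = Round(s_2, k_2) = 0x31
s_4 = Round(s_3, k_3) = 0x1A
s_5 = Round(s_4, k_4) = 0xA6
s_6 = Round(s_5, k_5) = 0x68
s_7 = Round(s_6, k_6) = 0x8F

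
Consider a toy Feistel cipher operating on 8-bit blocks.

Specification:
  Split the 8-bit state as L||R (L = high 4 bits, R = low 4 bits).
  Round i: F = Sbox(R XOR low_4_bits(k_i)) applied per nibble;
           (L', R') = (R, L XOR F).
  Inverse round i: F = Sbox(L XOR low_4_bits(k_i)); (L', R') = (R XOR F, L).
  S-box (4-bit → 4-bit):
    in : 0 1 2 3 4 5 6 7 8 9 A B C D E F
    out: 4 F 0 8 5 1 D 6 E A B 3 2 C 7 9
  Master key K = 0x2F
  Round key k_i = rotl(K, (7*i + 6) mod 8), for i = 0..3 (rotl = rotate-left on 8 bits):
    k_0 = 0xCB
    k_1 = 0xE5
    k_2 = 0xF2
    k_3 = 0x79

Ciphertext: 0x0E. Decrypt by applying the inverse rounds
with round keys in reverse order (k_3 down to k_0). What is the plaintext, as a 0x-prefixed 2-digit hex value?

0x2A

s_0 = ciphertext = 0x0E
s_1 = InvRound(s_0, k_3) = 0x40
s_2 = InvRound(s_1, k_2) = 0xD4
s_3 = InvRound(s_2, k_1) = 0xAD
s_4 = InvRound(s_3, k_0) = 0x2A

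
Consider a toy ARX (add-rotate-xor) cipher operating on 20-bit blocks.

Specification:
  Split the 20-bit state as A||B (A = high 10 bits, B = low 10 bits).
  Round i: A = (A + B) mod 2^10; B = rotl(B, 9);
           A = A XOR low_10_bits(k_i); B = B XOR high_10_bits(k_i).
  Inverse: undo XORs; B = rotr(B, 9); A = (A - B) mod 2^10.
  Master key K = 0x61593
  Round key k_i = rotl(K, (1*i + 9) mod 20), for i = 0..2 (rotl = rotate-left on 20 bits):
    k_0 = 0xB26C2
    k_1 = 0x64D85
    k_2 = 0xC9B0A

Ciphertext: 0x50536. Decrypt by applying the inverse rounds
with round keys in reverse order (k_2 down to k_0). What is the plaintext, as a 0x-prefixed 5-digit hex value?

0xCBF5A

s_0 = ciphertext = 0x50536
s_1 = InvRound(s_0, k_2) = 0x8A821
s_2 = InvRound(s_1, k_1) = 0x12F64
s_3 = InvRound(s_2, k_0) = 0xCBF5A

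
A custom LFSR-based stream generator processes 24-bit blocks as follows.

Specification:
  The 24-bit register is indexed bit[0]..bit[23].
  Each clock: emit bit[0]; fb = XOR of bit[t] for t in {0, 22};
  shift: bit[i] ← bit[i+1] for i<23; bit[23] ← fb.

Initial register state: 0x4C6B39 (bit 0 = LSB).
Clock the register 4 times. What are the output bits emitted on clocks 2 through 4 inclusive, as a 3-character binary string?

001

reg_0 = 0x4C6B39
clock 1: out=1, reg = 0x26359C
clock 2: out=0, reg = 0x131ACE
clock 3: out=0, reg = 0x098D67
clock 4: out=1, reg = 0x84C6B3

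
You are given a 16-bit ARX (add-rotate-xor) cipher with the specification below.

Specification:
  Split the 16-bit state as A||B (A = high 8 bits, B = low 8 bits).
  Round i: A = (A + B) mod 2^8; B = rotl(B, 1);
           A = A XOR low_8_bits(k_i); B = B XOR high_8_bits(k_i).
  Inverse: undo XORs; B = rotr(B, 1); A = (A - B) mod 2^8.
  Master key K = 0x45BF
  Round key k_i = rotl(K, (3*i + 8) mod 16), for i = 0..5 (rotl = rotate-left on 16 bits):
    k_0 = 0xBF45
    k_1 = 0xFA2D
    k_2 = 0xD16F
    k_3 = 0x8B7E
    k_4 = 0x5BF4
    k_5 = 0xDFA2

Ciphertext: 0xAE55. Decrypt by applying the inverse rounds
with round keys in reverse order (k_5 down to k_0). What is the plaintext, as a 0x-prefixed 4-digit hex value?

0x9C13

s_0 = ciphertext = 0xAE55
s_1 = InvRound(s_0, k_5) = 0xC745
s_2 = InvRound(s_1, k_4) = 0x240F
s_3 = InvRound(s_2, k_3) = 0x1842
s_4 = InvRound(s_3, k_2) = 0xAEC9
s_5 = InvRound(s_4, k_1) = 0xEA99
s_6 = InvRound(s_5, k_0) = 0x9C13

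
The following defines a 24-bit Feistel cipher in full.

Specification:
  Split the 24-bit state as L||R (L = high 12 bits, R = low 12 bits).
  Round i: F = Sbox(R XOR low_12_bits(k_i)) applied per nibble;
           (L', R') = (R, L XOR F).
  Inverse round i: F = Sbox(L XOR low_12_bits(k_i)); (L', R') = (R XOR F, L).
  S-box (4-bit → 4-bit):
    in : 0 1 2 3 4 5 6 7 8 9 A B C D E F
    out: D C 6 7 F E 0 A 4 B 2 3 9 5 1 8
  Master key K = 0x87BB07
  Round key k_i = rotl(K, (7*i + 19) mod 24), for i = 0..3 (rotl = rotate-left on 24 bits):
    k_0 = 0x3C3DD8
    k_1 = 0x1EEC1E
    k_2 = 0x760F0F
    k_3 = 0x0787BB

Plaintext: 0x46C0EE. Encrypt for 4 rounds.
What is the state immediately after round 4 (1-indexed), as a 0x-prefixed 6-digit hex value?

s_0 = plaintext = 0x46C0EE
s_1 = Round(s_0, k_0) = 0x0EE11C
s_2 = Round(s_1, k_1) = 0x11C538
s_3 = Round(s_2, k_2) = 0x538366
s_4 = Round(s_3, k_3) = 0x366A6D

0x366A6D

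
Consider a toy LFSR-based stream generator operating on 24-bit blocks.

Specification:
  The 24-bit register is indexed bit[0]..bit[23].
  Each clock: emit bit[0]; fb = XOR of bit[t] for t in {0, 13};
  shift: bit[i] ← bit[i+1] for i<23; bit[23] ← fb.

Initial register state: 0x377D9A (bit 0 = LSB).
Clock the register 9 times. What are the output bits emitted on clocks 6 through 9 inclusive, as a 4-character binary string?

reg_0 = 0x377D9A
clock 1: out=0, reg = 0x9BBECD
clock 2: out=1, reg = 0x4DDF66
clock 3: out=0, reg = 0x26EFB3
clock 4: out=1, reg = 0x1377D9
clock 5: out=1, reg = 0x09BBEC
clock 6: out=0, reg = 0x84DDF6
clock 7: out=0, reg = 0x426EFB
clock 8: out=1, reg = 0x21377D
clock 9: out=1, reg = 0x109BBE

0011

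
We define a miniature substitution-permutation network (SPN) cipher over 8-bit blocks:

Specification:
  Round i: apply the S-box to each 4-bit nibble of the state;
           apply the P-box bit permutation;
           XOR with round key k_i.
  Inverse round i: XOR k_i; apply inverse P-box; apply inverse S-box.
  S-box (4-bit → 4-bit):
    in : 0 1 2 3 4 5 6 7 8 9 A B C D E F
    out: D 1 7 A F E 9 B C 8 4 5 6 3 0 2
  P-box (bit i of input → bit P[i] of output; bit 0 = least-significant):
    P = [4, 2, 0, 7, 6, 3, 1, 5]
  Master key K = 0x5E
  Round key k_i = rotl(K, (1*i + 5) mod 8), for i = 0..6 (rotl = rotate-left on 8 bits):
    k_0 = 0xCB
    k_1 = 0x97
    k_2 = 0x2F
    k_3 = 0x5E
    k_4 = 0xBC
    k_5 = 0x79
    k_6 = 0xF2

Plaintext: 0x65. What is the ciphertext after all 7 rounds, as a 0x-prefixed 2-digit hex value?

s_0 = plaintext = 0x65
s_1 = Round(s_0, k_0) = 0x2E
s_2 = Round(s_1, k_1) = 0xDD
s_3 = Round(s_2, k_2) = 0x73
s_4 = Round(s_3, k_3) = 0xB2
s_5 = Round(s_4, k_4) = 0xEB
s_6 = Round(s_5, k_5) = 0x68
s_7 = Round(s_6, k_6) = 0x13

0x13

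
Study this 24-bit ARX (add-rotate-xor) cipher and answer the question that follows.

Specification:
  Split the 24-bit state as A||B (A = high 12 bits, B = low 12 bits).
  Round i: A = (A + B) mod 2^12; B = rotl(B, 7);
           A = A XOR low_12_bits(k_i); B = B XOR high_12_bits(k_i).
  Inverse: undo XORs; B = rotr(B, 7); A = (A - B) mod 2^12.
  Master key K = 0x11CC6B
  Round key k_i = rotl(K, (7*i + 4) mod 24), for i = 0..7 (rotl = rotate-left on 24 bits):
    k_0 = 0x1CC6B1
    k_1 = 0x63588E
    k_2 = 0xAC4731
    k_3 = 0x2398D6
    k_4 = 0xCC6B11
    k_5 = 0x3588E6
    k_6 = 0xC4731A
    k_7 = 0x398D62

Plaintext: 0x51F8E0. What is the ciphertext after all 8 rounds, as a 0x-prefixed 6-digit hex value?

0xB0E83C

s_0 = plaintext = 0x51F8E0
s_1 = Round(s_0, k_0) = 0xB4E18B
s_2 = Round(s_1, k_1) = 0x4573B9
s_3 = Round(s_2, k_2) = 0xF21659
s_4 = Round(s_3, k_3) = 0xDACE8B
s_5 = Round(s_4, k_4) = 0x726932
s_6 = Round(s_5, k_5) = 0x8BEA11
s_7 = Round(s_6, k_6) = 0x1D5497
s_8 = Round(s_7, k_7) = 0xB0E83C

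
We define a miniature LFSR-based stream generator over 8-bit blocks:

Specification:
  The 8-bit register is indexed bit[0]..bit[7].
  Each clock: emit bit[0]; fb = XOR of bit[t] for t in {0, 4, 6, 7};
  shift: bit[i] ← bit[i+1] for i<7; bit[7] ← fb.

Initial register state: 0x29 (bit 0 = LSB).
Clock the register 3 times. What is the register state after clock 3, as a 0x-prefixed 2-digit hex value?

0xA5

reg_0 = 0x29
clock 1: out=1, reg = 0x94
clock 2: out=0, reg = 0x4A
clock 3: out=0, reg = 0xA5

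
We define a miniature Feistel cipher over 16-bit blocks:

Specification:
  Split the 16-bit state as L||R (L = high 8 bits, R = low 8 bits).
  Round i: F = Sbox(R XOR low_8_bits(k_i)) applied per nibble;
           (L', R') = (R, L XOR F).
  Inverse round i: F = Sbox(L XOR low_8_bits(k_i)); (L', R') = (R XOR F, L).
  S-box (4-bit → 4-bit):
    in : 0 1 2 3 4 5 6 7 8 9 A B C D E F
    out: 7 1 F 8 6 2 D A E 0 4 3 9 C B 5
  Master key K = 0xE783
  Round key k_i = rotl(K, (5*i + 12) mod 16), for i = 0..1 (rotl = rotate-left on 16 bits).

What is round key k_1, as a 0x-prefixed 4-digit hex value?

0xCF07

K = 0xE783
k_0 = rotl(K, (5*0+12) mod 16) = rotl(K, 12) = 0x3E78
k_1 = rotl(K, (5*1+12) mod 16) = rotl(K, 1) = 0xCF07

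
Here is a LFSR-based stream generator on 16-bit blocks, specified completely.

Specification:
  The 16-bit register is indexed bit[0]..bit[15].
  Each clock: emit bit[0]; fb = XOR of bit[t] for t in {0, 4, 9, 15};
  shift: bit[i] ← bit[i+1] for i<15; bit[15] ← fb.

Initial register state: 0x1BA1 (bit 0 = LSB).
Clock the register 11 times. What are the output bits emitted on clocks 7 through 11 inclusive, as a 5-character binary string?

01110

reg_0 = 0x1BA1
clock 1: out=1, reg = 0x0DD0
clock 2: out=0, reg = 0x86E8
clock 3: out=0, reg = 0x4374
clock 4: out=0, reg = 0x21BA
clock 5: out=0, reg = 0x90DD
clock 6: out=1, reg = 0xC86E
clock 7: out=0, reg = 0xE437
clock 8: out=1, reg = 0xF21B
clock 9: out=1, reg = 0x790D
clock 10: out=1, reg = 0xBC86
clock 11: out=0, reg = 0xDE43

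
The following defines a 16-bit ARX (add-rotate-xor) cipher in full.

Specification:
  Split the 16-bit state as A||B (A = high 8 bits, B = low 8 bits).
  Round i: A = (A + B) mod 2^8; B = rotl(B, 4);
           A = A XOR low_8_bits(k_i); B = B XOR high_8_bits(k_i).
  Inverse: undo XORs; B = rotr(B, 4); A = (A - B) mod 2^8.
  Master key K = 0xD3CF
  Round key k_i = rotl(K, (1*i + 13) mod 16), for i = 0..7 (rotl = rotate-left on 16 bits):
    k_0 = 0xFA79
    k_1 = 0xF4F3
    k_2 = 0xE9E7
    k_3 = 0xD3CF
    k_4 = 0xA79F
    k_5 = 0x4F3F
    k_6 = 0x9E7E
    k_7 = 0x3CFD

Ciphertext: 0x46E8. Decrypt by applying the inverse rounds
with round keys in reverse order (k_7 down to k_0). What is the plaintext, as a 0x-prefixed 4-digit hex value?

s_0 = ciphertext = 0x46E8
s_1 = InvRound(s_0, k_7) = 0x6E4D
s_2 = InvRound(s_1, k_6) = 0xD33D
s_3 = InvRound(s_2, k_5) = 0xC527
s_4 = InvRound(s_3, k_4) = 0x5208
s_5 = InvRound(s_4, k_3) = 0xE0BD
s_6 = InvRound(s_5, k_2) = 0xC245
s_7 = InvRound(s_6, k_1) = 0x161B
s_8 = InvRound(s_7, k_0) = 0x511E

0x511E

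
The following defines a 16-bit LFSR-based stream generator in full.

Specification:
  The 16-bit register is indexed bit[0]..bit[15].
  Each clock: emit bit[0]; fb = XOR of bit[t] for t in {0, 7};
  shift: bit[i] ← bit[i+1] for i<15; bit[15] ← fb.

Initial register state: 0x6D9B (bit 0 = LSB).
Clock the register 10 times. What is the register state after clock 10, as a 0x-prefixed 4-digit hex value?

reg_0 = 0x6D9B
clock 1: out=1, reg = 0x36CD
clock 2: out=1, reg = 0x1B66
clock 3: out=0, reg = 0x0DB3
clock 4: out=1, reg = 0x06D9
clock 5: out=1, reg = 0x036C
clock 6: out=0, reg = 0x01B6
clock 7: out=0, reg = 0x80DB
clock 8: out=1, reg = 0x406D
clock 9: out=1, reg = 0xA036
clock 10: out=0, reg = 0x501B

0x501B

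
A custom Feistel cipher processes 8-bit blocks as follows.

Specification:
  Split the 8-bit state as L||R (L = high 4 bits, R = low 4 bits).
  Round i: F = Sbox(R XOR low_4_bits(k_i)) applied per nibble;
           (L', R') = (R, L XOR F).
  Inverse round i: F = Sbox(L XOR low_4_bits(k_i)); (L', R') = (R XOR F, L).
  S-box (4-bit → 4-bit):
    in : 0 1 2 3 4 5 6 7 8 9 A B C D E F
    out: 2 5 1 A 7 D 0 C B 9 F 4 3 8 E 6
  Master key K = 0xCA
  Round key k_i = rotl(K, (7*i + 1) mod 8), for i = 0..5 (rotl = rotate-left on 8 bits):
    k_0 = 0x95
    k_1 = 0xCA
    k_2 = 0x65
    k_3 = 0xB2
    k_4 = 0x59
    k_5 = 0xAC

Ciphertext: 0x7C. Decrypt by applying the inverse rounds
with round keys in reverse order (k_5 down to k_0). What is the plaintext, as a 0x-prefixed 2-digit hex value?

s_0 = ciphertext = 0x7C
s_1 = InvRound(s_0, k_5) = 0x87
s_2 = InvRound(s_1, k_4) = 0x28
s_3 = InvRound(s_2, k_3) = 0xA2
s_4 = InvRound(s_3, k_2) = 0x4A
s_5 = InvRound(s_4, k_1) = 0x44
s_6 = InvRound(s_5, k_0) = 0x14

0x14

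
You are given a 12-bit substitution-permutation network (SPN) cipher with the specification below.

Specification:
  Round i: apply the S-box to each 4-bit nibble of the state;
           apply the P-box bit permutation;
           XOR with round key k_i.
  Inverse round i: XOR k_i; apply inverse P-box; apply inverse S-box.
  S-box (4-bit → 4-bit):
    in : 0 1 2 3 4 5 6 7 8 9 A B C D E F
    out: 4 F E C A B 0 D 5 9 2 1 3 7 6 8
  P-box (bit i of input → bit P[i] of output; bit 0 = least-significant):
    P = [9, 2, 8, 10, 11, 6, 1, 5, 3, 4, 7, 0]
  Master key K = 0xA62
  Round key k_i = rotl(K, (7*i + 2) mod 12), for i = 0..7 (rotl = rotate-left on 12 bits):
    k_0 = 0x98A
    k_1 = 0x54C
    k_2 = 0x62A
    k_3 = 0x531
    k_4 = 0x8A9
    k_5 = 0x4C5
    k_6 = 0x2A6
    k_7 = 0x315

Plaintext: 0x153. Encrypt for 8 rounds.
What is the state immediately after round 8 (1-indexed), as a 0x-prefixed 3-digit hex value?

0x8C1

s_0 = plaintext = 0x153
s_1 = Round(s_0, k_0) = 0x473
s_2 = Round(s_1, k_1) = 0x87F
s_3 = Round(s_2, k_2) = 0xA80
s_4 = Round(s_3, k_3) = 0xC23
s_5 = Round(s_4, k_4) = 0xDD3
s_6 = Round(s_5, k_5) = 0x91F
s_7 = Round(s_6, k_6) = 0xECD
s_8 = Round(s_7, k_7) = 0x8C1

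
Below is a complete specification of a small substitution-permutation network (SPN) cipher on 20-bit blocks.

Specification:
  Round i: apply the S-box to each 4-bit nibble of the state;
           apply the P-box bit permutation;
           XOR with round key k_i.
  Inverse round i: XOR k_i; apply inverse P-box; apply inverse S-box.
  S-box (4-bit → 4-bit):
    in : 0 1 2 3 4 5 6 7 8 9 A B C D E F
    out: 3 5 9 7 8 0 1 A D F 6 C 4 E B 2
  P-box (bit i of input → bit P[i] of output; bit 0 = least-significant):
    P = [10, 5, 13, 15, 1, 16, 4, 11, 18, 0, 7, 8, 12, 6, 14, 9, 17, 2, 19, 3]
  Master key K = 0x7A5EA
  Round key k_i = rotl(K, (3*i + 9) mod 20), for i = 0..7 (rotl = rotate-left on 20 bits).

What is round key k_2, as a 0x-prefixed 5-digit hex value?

K = 0x7A5EA
k_0 = rotl(K, (3*0+9) mod 20) = rotl(K, 9) = 0xBD4F4
k_1 = rotl(K, (3*1+9) mod 20) = rotl(K, 12) = 0xEA7A5
k_2 = rotl(K, (3*2+9) mod 20) = rotl(K, 15) = 0x53D2F

0x53D2F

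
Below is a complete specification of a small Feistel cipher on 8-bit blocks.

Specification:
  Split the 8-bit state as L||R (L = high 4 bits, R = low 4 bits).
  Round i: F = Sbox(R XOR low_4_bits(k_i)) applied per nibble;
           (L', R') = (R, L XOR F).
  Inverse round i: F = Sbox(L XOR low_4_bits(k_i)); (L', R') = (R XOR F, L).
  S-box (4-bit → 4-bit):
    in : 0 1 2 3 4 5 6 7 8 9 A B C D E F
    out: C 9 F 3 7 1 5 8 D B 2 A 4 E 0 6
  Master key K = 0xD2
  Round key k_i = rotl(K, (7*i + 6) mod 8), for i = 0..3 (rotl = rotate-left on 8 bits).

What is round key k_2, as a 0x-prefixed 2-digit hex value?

0x2D

K = 0xD2
k_0 = rotl(K, (7*0+6) mod 8) = rotl(K, 6) = 0xB4
k_1 = rotl(K, (7*1+6) mod 8) = rotl(K, 5) = 0x5A
k_2 = rotl(K, (7*2+6) mod 8) = rotl(K, 4) = 0x2D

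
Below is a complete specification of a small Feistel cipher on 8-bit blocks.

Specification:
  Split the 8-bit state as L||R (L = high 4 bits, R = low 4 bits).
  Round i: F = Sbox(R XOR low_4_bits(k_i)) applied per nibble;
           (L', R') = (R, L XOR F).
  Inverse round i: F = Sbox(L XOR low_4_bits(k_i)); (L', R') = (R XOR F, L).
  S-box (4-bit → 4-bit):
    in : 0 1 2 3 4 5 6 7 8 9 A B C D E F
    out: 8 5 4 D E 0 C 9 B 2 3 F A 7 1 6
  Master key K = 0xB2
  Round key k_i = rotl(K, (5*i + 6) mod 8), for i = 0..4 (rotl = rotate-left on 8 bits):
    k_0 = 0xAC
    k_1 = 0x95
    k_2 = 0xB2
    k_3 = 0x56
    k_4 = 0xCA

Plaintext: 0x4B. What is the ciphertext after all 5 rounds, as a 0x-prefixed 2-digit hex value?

0x63

s_0 = plaintext = 0x4B
s_1 = Round(s_0, k_0) = 0xBD
s_2 = Round(s_1, k_1) = 0xD0
s_3 = Round(s_2, k_2) = 0x09
s_4 = Round(s_3, k_3) = 0x96
s_5 = Round(s_4, k_4) = 0x63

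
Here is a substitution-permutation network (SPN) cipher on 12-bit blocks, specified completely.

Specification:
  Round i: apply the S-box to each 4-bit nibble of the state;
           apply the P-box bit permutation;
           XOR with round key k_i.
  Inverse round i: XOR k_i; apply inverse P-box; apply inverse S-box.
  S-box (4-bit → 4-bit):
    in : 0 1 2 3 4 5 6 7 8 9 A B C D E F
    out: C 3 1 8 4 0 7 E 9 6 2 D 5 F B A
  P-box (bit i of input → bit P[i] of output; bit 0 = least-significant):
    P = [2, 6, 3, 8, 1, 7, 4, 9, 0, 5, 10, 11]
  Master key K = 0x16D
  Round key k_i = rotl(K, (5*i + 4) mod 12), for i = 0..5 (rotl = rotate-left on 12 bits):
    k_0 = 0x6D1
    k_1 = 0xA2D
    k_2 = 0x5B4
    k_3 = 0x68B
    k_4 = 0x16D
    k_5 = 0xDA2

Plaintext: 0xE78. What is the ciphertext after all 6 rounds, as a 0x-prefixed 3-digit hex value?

0x094

s_0 = plaintext = 0xE78
s_1 = Round(s_0, k_0) = 0xD64
s_2 = Round(s_1, k_1) = 0x696
s_3 = Round(s_2, k_2) = 0x149
s_4 = Round(s_3, k_3) = 0x6F2
s_5 = Round(s_4, k_4) = 0x7C8
s_6 = Round(s_5, k_5) = 0x094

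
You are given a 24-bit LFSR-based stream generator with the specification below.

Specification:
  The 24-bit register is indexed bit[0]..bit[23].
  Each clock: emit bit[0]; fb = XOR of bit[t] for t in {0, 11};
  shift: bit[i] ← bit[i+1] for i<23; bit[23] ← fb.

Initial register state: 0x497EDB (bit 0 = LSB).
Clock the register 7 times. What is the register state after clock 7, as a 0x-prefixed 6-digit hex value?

reg_0 = 0x497EDB
clock 1: out=1, reg = 0x24BF6D
clock 2: out=1, reg = 0x125FB6
clock 3: out=0, reg = 0x892FDB
clock 4: out=1, reg = 0x4497ED
clock 5: out=1, reg = 0xA24BF6
clock 6: out=0, reg = 0xD125FB
clock 7: out=1, reg = 0xE892FD

0xE892FD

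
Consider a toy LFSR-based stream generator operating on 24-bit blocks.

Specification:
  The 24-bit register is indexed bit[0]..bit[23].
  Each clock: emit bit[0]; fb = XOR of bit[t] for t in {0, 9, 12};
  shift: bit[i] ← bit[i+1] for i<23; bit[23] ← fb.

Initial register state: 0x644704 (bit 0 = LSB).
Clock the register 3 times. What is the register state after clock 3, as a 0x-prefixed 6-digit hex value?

0x6C88E0

reg_0 = 0x644704
clock 1: out=0, reg = 0xB22382
clock 2: out=0, reg = 0xD911C1
clock 3: out=1, reg = 0x6C88E0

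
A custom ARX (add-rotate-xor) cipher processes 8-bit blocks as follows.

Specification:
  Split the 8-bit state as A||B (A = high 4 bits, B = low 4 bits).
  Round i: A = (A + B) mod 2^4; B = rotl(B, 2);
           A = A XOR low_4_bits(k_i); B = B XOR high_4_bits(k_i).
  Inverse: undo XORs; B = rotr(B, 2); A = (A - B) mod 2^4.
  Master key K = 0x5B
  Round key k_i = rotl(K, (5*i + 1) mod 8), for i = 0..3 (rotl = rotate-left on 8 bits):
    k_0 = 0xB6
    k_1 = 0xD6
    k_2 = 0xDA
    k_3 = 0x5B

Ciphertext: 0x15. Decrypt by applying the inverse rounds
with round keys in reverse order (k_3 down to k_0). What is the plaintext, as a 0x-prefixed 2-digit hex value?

0xF4

s_0 = ciphertext = 0x15
s_1 = InvRound(s_0, k_3) = 0xA0
s_2 = InvRound(s_1, k_2) = 0x97
s_3 = InvRound(s_2, k_1) = 0x5A
s_4 = InvRound(s_3, k_0) = 0xF4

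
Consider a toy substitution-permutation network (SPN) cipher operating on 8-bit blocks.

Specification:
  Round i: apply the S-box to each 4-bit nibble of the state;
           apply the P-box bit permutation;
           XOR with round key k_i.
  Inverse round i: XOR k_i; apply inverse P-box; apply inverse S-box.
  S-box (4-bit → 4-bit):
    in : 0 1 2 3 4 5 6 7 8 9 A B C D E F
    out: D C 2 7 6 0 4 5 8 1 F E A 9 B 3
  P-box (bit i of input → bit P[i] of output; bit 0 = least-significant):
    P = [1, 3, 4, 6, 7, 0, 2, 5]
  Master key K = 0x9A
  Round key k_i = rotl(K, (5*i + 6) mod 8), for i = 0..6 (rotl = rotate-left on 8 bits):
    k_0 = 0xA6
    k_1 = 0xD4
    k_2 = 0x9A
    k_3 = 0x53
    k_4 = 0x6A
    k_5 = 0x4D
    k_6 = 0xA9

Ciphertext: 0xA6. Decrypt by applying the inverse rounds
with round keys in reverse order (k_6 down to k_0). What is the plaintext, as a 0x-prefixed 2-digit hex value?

s_0 = ciphertext = 0xA6
s_1 = InvRound(s_0, k_6) = 0x4F
s_2 = InvRound(s_1, k_5) = 0x59
s_3 = InvRound(s_2, k_4) = 0xC7
s_4 = InvRound(s_3, k_3) = 0x76
s_5 = InvRound(s_4, k_2) = 0x0C
s_6 = InvRound(s_5, k_1) = 0x9B
s_7 = InvRound(s_6, k_0) = 0xB4

0xB4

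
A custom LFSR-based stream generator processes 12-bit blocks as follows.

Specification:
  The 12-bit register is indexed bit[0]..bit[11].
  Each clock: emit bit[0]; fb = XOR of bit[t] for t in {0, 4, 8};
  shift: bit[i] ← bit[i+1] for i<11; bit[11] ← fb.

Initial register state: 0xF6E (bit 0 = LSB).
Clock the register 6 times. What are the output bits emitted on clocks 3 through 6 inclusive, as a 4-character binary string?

1101

reg_0 = 0xF6E
clock 1: out=0, reg = 0xFB7
clock 2: out=1, reg = 0xFDB
clock 3: out=1, reg = 0xFED
clock 4: out=1, reg = 0x7F6
clock 5: out=0, reg = 0x3FB
clock 6: out=1, reg = 0x9FD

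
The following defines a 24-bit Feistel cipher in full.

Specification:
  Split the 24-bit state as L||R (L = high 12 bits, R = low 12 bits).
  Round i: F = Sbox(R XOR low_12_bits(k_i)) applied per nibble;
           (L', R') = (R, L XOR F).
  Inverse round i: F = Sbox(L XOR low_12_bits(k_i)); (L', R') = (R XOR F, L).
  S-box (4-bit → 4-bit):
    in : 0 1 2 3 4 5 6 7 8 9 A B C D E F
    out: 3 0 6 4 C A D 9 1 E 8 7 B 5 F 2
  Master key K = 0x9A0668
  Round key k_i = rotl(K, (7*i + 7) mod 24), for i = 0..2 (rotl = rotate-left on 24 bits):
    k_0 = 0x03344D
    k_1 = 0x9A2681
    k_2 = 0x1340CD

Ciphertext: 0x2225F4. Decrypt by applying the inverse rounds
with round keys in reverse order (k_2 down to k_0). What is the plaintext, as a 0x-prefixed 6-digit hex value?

0x89B83B

s_0 = ciphertext = 0x2225F4
s_1 = InvRound(s_0, k_2) = 0x306222
s_2 = InvRound(s_1, k_1) = 0x83B306
s_3 = InvRound(s_2, k_0) = 0x89B83B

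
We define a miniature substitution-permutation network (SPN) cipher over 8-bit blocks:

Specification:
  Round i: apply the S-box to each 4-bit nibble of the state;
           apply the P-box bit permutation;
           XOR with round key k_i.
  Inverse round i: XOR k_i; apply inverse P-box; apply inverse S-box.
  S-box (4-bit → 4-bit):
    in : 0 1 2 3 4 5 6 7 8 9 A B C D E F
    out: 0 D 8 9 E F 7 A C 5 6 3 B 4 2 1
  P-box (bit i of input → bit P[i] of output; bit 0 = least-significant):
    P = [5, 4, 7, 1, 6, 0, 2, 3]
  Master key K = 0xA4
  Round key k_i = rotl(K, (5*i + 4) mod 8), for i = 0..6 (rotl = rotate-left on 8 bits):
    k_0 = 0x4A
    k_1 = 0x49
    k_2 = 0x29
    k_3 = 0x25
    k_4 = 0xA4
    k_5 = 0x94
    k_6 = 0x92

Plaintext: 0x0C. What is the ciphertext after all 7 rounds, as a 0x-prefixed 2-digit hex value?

s_0 = plaintext = 0x0C
s_1 = Round(s_0, k_0) = 0x78
s_2 = Round(s_1, k_1) = 0xC2
s_3 = Round(s_2, k_2) = 0x62
s_4 = Round(s_3, k_3) = 0x62
s_5 = Round(s_4, k_4) = 0xE3
s_6 = Round(s_5, k_5) = 0xB7
s_7 = Round(s_6, k_6) = 0xC1

0xC1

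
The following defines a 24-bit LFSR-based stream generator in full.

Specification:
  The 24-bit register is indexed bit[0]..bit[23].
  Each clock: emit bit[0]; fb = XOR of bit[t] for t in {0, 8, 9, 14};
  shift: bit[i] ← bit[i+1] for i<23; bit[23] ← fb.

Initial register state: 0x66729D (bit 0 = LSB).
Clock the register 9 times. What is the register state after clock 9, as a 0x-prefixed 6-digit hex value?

reg_0 = 0x66729D
clock 1: out=1, reg = 0xB3394E
clock 2: out=0, reg = 0xD99CA7
clock 3: out=1, reg = 0xECCE53
clock 4: out=1, reg = 0xF66729
clock 5: out=1, reg = 0x7B3394
clock 6: out=0, reg = 0x3D99CA
clock 7: out=0, reg = 0x9ECCE5
clock 8: out=1, reg = 0x4F6672
clock 9: out=0, reg = 0x27B339

0x27B339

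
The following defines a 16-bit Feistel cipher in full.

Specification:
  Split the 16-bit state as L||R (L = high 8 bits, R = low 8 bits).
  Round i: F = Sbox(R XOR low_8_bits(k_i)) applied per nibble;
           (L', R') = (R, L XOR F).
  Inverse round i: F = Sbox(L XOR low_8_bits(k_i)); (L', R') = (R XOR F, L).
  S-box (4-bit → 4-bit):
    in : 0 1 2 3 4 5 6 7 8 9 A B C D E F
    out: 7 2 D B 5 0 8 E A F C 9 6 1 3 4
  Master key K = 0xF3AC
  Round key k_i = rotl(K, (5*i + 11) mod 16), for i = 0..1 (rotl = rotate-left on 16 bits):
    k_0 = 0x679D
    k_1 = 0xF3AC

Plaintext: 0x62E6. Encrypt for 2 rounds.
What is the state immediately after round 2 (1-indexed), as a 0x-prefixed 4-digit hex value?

0x8B38

s_0 = plaintext = 0x62E6
s_1 = Round(s_0, k_0) = 0xE68B
s_2 = Round(s_1, k_1) = 0x8B38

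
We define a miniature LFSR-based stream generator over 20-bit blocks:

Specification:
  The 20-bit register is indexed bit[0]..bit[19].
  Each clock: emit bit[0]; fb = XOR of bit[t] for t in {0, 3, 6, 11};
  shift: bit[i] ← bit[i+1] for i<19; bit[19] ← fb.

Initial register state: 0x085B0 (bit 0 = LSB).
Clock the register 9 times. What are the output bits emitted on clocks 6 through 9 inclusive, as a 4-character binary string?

1011

reg_0 = 0x085B0
clock 1: out=0, reg = 0x042D8
clock 2: out=0, reg = 0x0216C
clock 3: out=0, reg = 0x010B6
clock 4: out=0, reg = 0x0085B
clock 5: out=1, reg = 0x0042D
clock 6: out=1, reg = 0x00216
clock 7: out=0, reg = 0x0010B
clock 8: out=1, reg = 0x00085
clock 9: out=1, reg = 0x80042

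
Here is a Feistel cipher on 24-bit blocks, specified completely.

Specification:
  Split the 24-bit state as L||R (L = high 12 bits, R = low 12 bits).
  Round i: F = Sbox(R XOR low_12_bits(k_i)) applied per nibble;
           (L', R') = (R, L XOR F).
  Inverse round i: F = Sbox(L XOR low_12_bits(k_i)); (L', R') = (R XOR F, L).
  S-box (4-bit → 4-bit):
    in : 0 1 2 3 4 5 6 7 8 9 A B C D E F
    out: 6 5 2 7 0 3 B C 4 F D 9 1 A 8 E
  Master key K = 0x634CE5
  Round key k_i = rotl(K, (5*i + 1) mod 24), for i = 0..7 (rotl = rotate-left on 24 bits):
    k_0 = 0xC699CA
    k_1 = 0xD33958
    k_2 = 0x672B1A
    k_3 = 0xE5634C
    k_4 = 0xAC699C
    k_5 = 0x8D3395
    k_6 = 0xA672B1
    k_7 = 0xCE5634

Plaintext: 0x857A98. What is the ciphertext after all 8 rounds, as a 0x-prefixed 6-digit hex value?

0x6CEBC5

s_0 = plaintext = 0x857A98
s_1 = Round(s_0, k_0) = 0xA98F65
s_2 = Round(s_1, k_1) = 0xF651E2
s_3 = Round(s_2, k_2) = 0x1E2281
s_4 = Round(s_3, k_3) = 0x2814F8
s_5 = Round(s_4, k_4) = 0x4F8831
s_6 = Round(s_5, k_5) = 0x831D28
s_7 = Round(s_6, k_6) = 0xD286CE
s_8 = Round(s_7, k_7) = 0x6CEBC5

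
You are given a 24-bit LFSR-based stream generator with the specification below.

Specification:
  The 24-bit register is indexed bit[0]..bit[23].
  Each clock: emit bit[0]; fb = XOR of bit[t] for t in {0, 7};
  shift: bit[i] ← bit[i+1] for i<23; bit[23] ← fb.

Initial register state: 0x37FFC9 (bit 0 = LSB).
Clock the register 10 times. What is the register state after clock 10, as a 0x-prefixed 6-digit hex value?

reg_0 = 0x37FFC9
clock 1: out=1, reg = 0x1BFFE4
clock 2: out=0, reg = 0x8DFFF2
clock 3: out=0, reg = 0xC6FFF9
clock 4: out=1, reg = 0x637FFC
clock 5: out=0, reg = 0xB1BFFE
clock 6: out=0, reg = 0xD8DFFF
clock 7: out=1, reg = 0x6C6FFF
clock 8: out=1, reg = 0x3637FF
clock 9: out=1, reg = 0x1B1BFF
clock 10: out=1, reg = 0x0D8DFF

0x0D8DFF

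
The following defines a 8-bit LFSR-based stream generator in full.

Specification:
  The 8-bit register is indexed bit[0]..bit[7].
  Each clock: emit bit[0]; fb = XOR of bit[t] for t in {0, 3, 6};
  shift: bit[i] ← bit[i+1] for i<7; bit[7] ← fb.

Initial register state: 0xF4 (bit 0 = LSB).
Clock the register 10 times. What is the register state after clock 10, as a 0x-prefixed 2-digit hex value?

0x2F

reg_0 = 0xF4
clock 1: out=0, reg = 0xFA
clock 2: out=0, reg = 0x7D
clock 3: out=1, reg = 0xBE
clock 4: out=0, reg = 0xDF
clock 5: out=1, reg = 0xEF
clock 6: out=1, reg = 0xF7
clock 7: out=1, reg = 0x7B
clock 8: out=1, reg = 0xBD
clock 9: out=1, reg = 0x5E
clock 10: out=0, reg = 0x2F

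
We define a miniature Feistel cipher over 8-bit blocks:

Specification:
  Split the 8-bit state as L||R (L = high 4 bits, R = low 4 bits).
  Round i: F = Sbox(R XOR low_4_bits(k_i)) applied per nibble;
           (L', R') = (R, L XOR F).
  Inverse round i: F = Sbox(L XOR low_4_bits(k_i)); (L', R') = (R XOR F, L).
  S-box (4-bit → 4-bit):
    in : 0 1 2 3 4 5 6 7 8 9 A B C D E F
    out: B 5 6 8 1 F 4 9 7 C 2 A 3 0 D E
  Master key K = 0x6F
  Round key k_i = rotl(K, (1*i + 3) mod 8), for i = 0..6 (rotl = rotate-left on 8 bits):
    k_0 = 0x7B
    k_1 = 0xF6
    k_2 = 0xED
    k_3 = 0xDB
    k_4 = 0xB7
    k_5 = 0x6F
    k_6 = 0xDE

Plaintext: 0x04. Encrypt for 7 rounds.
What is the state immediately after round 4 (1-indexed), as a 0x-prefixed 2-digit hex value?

s_0 = plaintext = 0x04
s_1 = Round(s_0, k_0) = 0x4E
s_2 = Round(s_1, k_1) = 0xE3
s_3 = Round(s_2, k_2) = 0x33
s_4 = Round(s_3, k_3) = 0x34
s_5 = Round(s_4, k_4) = 0x4B
s_6 = Round(s_5, k_5) = 0xB5
s_7 = Round(s_6, k_6) = 0x51

0x34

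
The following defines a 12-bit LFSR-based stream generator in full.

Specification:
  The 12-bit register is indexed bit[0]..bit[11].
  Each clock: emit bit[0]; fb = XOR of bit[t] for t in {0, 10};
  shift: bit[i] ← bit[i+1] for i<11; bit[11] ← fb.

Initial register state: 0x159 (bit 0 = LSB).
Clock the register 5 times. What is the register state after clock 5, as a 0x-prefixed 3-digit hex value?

0x68A

reg_0 = 0x159
clock 1: out=1, reg = 0x8AC
clock 2: out=0, reg = 0x456
clock 3: out=0, reg = 0xA2B
clock 4: out=1, reg = 0xD15
clock 5: out=1, reg = 0x68A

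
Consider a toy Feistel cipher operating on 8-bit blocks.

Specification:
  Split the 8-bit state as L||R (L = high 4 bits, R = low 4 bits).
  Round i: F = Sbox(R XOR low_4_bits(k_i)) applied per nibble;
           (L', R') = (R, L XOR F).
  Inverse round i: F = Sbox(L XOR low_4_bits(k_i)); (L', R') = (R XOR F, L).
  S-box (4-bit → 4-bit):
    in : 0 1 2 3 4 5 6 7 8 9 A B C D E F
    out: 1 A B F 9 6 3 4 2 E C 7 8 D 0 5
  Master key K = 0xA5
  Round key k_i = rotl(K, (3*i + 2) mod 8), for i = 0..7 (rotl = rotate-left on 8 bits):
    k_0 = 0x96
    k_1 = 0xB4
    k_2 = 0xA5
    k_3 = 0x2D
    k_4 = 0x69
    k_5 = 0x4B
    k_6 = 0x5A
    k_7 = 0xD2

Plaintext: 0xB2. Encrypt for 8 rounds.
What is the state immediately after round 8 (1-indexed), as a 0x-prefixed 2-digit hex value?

s_0 = plaintext = 0xB2
s_1 = Round(s_0, k_0) = 0x22
s_2 = Round(s_1, k_1) = 0x21
s_3 = Round(s_2, k_2) = 0x1B
s_4 = Round(s_3, k_3) = 0xB2
s_5 = Round(s_4, k_4) = 0x2C
s_6 = Round(s_5, k_5) = 0xC6
s_7 = Round(s_6, k_6) = 0x64
s_8 = Round(s_7, k_7) = 0x45

0x45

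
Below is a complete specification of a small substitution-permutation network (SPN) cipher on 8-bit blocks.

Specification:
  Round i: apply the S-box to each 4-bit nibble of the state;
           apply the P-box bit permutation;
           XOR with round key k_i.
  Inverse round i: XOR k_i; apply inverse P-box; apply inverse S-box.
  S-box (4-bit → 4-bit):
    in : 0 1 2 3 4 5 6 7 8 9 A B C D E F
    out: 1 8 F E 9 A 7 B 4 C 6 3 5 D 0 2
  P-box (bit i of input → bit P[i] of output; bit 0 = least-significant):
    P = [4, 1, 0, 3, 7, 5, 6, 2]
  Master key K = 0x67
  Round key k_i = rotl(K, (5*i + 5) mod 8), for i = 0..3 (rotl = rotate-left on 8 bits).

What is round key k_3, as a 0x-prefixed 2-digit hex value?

0x76

K = 0x67
k_0 = rotl(K, (5*0+5) mod 8) = rotl(K, 5) = 0xEC
k_1 = rotl(K, (5*1+5) mod 8) = rotl(K, 2) = 0x9D
k_2 = rotl(K, (5*2+5) mod 8) = rotl(K, 7) = 0xB3
k_3 = rotl(K, (5*3+5) mod 8) = rotl(K, 4) = 0x76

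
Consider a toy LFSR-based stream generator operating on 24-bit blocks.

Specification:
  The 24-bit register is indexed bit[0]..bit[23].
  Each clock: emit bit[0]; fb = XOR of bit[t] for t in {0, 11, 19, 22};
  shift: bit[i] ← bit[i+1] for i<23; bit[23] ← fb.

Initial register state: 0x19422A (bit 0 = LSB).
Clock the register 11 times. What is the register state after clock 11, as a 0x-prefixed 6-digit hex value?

reg_0 = 0x19422A
clock 1: out=0, reg = 0x8CA115
clock 2: out=1, reg = 0x46508A
clock 3: out=0, reg = 0xA32845
clock 4: out=1, reg = 0x519422
clock 5: out=0, reg = 0xA8CA11
clock 6: out=1, reg = 0xD46508
clock 7: out=0, reg = 0xEA3284
clock 8: out=0, reg = 0x751942
clock 9: out=0, reg = 0x3A8CA1
clock 10: out=1, reg = 0x9D4650
clock 11: out=0, reg = 0xCEA328

0xCEA328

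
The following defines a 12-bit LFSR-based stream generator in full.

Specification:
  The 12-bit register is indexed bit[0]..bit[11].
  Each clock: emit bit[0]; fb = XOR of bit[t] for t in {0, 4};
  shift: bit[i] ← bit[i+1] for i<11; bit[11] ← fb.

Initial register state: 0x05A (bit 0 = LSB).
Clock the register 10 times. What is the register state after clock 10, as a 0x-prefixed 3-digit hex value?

0xD7C

reg_0 = 0x05A
clock 1: out=0, reg = 0x82D
clock 2: out=1, reg = 0xC16
clock 3: out=0, reg = 0xE0B
clock 4: out=1, reg = 0xF05
clock 5: out=1, reg = 0xF82
clock 6: out=0, reg = 0x7C1
clock 7: out=1, reg = 0xBE0
clock 8: out=0, reg = 0x5F0
clock 9: out=0, reg = 0xAF8
clock 10: out=0, reg = 0xD7C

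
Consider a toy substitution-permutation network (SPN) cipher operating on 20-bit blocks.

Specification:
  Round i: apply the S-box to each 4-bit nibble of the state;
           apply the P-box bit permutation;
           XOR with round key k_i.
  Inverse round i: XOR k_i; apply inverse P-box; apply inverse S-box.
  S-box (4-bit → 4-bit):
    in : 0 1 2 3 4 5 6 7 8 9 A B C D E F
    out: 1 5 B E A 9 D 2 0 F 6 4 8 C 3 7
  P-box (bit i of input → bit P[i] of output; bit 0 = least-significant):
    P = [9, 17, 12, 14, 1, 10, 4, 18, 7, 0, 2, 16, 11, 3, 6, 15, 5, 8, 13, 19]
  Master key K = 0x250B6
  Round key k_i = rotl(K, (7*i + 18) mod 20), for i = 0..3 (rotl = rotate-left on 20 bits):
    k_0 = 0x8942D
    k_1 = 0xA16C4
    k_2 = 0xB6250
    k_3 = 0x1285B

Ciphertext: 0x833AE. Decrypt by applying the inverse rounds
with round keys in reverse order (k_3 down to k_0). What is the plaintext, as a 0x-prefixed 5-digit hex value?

0xBF008

s_0 = ciphertext = 0x833AE
s_1 = InvRound(s_0, k_3) = 0x219B1
s_2 = InvRound(s_1, k_2) = 0x91286
s_3 = InvRound(s_2, k_1) = 0x8BCE7
s_4 = InvRound(s_3, k_0) = 0xBF008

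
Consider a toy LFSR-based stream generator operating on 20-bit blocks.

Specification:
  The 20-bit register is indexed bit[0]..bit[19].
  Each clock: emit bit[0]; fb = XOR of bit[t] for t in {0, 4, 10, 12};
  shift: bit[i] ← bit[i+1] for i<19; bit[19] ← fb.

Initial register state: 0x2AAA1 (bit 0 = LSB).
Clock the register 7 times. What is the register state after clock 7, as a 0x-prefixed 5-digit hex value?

0x16555

reg_0 = 0x2AAA1
clock 1: out=1, reg = 0x95550
clock 2: out=0, reg = 0xCAAA8
clock 3: out=0, reg = 0x65554
clock 4: out=0, reg = 0xB2AAA
clock 5: out=0, reg = 0x59555
clock 6: out=1, reg = 0x2CAAA
clock 7: out=0, reg = 0x16555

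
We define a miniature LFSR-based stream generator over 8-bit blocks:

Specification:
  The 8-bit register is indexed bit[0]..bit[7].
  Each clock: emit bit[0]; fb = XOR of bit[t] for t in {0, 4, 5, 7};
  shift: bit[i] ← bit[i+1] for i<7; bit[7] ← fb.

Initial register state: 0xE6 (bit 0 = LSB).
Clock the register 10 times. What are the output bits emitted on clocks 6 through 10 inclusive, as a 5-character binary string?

11101

reg_0 = 0xE6
clock 1: out=0, reg = 0x73
clock 2: out=1, reg = 0xB9
clock 3: out=1, reg = 0x5C
clock 4: out=0, reg = 0xAE
clock 5: out=0, reg = 0x57
clock 6: out=1, reg = 0x2B
clock 7: out=1, reg = 0x15
clock 8: out=1, reg = 0x0A
clock 9: out=0, reg = 0x05
clock 10: out=1, reg = 0x82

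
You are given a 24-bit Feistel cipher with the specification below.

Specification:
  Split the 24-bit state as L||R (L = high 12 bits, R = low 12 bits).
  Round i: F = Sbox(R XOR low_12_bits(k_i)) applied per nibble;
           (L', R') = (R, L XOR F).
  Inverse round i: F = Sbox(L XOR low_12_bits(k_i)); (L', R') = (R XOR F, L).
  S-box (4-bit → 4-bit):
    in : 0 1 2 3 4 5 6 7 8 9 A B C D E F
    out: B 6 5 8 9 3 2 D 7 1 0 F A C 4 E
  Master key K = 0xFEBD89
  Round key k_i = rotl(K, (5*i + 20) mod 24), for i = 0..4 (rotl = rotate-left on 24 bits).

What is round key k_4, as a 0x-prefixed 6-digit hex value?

K = 0xFEBD89
k_0 = rotl(K, (5*0+20) mod 24) = rotl(K, 20) = 0x9FEBD8
k_1 = rotl(K, (5*1+20) mod 24) = rotl(K, 1) = 0xFD7B13
k_2 = rotl(K, (5*2+20) mod 24) = rotl(K, 6) = 0xAF627F
k_3 = rotl(K, (5*3+20) mod 24) = rotl(K, 11) = 0xEC4FF5
k_4 = rotl(K, (5*4+20) mod 24) = rotl(K, 16) = 0x89FEBD

0x89FEBD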